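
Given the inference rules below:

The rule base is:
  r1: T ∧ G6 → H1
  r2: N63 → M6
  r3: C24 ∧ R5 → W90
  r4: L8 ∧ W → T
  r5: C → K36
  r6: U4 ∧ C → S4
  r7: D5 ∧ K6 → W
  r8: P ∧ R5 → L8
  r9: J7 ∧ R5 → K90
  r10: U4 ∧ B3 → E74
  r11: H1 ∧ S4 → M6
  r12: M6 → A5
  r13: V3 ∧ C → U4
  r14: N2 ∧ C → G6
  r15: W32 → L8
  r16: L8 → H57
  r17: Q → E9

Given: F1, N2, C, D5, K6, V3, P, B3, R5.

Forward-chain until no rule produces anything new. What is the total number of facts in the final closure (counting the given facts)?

21

Round 1: r5 [C → K36]; r7 [D5 ∧ K6 → W]; r8 [P ∧ R5 → L8]; r13 [V3 ∧ C → U4]; r14 [N2 ∧ C → G6]. New: K36, W, L8, U4, G6.
Round 2: r4 [L8 ∧ W → T]; r6 [U4 ∧ C → S4]; r10 [U4 ∧ B3 → E74]; r16 [L8 → H57]. New: T, S4, E74, H57.
Round 3: r1 [T ∧ G6 → H1]. New: H1.
Round 4: r11 [H1 ∧ S4 → M6]. New: M6.
Round 5: r12 [M6 → A5]. New: A5.
Closure: {A5, B3, C, D5, E74, F1, G6, H1, H57, K36, K6, L8, M6, N2, P, R5, S4, T, U4, V3, W} — 21 facts.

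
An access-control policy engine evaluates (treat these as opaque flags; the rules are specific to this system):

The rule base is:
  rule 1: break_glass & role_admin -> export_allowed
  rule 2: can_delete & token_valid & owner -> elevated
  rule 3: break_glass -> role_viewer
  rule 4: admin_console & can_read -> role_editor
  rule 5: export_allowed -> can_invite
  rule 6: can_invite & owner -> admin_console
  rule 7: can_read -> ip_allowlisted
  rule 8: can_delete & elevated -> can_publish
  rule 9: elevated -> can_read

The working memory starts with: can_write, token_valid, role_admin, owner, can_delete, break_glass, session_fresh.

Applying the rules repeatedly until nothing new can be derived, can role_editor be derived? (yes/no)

Round 1 fires rule 1, rule 2, rule 3, giving export_allowed, elevated, role_viewer.
Round 2 fires rule 5, rule 8, rule 9, giving can_invite, can_publish, can_read.
Round 3 fires rule 6, rule 7, giving admin_console, ip_allowlisted.
Round 4 fires rule 4, giving role_editor.
role_editor appears in round 4, so it is derivable.

yes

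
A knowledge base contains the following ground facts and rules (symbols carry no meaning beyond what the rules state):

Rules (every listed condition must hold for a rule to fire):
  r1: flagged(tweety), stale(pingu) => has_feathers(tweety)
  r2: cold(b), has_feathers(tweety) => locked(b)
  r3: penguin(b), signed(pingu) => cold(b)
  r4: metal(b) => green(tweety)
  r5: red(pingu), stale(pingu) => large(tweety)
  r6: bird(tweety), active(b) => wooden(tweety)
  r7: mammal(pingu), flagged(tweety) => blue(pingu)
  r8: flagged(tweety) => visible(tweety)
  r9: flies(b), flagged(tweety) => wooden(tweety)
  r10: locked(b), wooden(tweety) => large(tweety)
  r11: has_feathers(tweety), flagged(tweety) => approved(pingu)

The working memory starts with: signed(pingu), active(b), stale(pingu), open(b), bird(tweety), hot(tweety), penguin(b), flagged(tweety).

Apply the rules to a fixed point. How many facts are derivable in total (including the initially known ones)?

15

Round 1 — r1, r3, r6, r8, derive has_feathers(tweety), cold(b), wooden(tweety), visible(tweety).
Round 2 — r2, r11, derive locked(b), approved(pingu).
Round 3 — r10, derive large(tweety).
Closure: {active(b), approved(pingu), bird(tweety), cold(b), flagged(tweety), has_feathers(tweety), hot(tweety), large(tweety), locked(b), open(b), penguin(b), signed(pingu), stale(pingu), visible(tweety), wooden(tweety)} — 15 facts.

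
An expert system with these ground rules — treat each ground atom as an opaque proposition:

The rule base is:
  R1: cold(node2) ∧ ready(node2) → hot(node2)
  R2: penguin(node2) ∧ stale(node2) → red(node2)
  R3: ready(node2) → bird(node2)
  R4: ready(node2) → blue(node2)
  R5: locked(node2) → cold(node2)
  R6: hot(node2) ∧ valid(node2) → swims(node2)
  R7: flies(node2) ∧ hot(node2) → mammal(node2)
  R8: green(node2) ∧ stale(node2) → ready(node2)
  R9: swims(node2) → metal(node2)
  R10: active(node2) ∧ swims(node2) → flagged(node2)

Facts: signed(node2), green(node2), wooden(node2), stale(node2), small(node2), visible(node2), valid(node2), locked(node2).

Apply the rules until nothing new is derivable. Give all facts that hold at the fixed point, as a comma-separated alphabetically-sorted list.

Round 1 — R5, R8, derive cold(node2), ready(node2).
Round 2 — R1, R3, R4, derive hot(node2), bird(node2), blue(node2).
Round 3 — R6, derive swims(node2).
Round 4 — R9, derive metal(node2).

bird(node2), blue(node2), cold(node2), green(node2), hot(node2), locked(node2), metal(node2), ready(node2), signed(node2), small(node2), stale(node2), swims(node2), valid(node2), visible(node2), wooden(node2)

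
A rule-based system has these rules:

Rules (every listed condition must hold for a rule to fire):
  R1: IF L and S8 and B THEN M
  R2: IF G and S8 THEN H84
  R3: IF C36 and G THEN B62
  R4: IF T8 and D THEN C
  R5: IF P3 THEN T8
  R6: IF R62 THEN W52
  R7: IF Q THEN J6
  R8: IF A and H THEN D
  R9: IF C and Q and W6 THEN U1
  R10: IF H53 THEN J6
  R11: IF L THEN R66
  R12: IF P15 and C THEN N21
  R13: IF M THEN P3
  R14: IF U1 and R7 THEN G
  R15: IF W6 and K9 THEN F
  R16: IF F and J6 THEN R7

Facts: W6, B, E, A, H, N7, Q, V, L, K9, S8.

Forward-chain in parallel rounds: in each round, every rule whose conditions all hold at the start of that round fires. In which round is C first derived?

Round 1 — R1, R7, R8, R11, R15, derive M, J6, D, R66, F.
Round 2 — R13, R16, derive P3, R7.
Round 3 — R5, derive T8.
Round 4 — R4, derive C.
C first appears in round 4.

4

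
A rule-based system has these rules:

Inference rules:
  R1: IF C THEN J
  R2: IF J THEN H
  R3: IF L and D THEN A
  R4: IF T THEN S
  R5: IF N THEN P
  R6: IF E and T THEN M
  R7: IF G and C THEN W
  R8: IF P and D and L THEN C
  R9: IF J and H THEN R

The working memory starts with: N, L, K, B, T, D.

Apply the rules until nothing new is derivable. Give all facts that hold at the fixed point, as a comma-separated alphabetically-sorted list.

A, B, C, D, H, J, K, L, N, P, R, S, T

Round 1: R3 [IF L and D THEN A]; R4 [IF T THEN S]; R5 [IF N THEN P]. New: A, S, P.
Round 2: R8 [IF P and D and L THEN C]. New: C.
Round 3: R1 [IF C THEN J]. New: J.
Round 4: R2 [IF J THEN H]. New: H.
Round 5: R9 [IF J and H THEN R]. New: R.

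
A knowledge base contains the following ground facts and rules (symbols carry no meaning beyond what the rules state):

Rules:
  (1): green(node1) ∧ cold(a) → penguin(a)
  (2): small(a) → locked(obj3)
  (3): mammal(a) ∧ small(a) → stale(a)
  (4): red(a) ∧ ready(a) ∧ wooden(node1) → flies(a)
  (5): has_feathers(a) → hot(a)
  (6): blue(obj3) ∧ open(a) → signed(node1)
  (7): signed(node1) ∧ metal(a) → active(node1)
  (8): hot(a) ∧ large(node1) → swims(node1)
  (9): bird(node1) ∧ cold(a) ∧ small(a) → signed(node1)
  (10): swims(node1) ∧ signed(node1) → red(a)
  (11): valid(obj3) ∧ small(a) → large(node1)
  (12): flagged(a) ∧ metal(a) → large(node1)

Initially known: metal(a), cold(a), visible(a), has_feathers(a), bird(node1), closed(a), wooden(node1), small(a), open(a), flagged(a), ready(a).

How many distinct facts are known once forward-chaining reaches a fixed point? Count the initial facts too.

[1] (2) [small(a) → locked(obj3)]; (5) [has_feathers(a) → hot(a)]; (9) [bird(node1) ∧ cold(a) ∧ small(a) → signed(node1)]; (12) [flagged(a) ∧ metal(a) → large(node1)]. ⇒ new: locked(obj3), hot(a), signed(node1), large(node1).
[2] (7) [signed(node1) ∧ metal(a) → active(node1)]; (8) [hot(a) ∧ large(node1) → swims(node1)]. ⇒ new: active(node1), swims(node1).
[3] (10) [swims(node1) ∧ signed(node1) → red(a)]. ⇒ new: red(a).
[4] (4) [red(a) ∧ ready(a) ∧ wooden(node1) → flies(a)]. ⇒ new: flies(a).
Closure: {active(node1), bird(node1), closed(a), cold(a), flagged(a), flies(a), has_feathers(a), hot(a), large(node1), locked(obj3), metal(a), open(a), ready(a), red(a), signed(node1), small(a), swims(node1), visible(a), wooden(node1)} — 19 facts.

19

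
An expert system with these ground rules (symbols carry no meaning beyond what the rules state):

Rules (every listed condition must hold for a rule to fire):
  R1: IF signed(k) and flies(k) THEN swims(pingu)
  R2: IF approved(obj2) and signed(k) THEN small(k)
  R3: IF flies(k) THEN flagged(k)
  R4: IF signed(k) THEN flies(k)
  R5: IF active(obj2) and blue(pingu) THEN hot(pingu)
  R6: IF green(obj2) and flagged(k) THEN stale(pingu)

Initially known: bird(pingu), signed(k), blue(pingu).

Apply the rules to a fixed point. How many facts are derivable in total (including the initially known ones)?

6

[1] R4 [IF signed(k) THEN flies(k)]. ⇒ new: flies(k).
[2] R1 [IF signed(k) and flies(k) THEN swims(pingu)]; R3 [IF flies(k) THEN flagged(k)]. ⇒ new: swims(pingu), flagged(k).
Closure: {bird(pingu), blue(pingu), flagged(k), flies(k), signed(k), swims(pingu)} — 6 facts.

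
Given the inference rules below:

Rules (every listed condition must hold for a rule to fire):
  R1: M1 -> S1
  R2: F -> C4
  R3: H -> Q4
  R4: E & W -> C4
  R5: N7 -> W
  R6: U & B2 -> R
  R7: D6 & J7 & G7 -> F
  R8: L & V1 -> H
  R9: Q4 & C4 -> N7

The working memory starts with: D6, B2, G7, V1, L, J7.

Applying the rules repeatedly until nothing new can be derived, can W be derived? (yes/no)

yes

Round 1 fires R7, R8, giving F, H.
Round 2 fires R2, R3, giving C4, Q4.
Round 3 fires R9, giving N7.
Round 4 fires R5, giving W.
W appears in round 4, so it is derivable.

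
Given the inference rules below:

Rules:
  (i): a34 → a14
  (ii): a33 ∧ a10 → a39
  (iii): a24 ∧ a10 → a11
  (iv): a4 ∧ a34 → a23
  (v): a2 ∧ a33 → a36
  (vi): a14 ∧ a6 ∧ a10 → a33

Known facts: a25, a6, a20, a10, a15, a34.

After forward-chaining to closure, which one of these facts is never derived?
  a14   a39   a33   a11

a11

Round 1 fires (i), giving a14.
Round 2 fires (vi), giving a33.
Round 3 fires (ii), giving a39.
Derived: a33 (round 2), a14 (round 1), a39 (round 3). a11 never appears in any round.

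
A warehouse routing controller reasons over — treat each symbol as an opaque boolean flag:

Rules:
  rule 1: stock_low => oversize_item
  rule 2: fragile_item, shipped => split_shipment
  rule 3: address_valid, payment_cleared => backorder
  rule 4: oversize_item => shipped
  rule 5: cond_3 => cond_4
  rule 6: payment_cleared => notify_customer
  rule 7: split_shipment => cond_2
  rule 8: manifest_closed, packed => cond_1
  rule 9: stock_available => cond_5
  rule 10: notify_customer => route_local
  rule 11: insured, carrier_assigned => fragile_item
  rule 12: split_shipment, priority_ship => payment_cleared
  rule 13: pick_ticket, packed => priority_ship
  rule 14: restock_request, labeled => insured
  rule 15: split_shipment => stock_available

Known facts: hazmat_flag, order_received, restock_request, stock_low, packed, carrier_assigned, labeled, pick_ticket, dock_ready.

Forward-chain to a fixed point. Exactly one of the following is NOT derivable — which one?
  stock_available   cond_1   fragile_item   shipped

Round 1 — rule 1, rule 13, rule 14, derive oversize_item, priority_ship, insured.
Round 2 — rule 4, rule 11, derive shipped, fragile_item.
Round 3 — rule 2, derive split_shipment.
Round 4 — rule 7, rule 12, rule 15, derive cond_2, payment_cleared, stock_available.
Round 5 — rule 6, rule 9, derive notify_customer, cond_5.
Round 6 — rule 10, derive route_local.
Derived: shipped (round 2), stock_available (round 4), fragile_item (round 2). cond_1 never appears in any round.

cond_1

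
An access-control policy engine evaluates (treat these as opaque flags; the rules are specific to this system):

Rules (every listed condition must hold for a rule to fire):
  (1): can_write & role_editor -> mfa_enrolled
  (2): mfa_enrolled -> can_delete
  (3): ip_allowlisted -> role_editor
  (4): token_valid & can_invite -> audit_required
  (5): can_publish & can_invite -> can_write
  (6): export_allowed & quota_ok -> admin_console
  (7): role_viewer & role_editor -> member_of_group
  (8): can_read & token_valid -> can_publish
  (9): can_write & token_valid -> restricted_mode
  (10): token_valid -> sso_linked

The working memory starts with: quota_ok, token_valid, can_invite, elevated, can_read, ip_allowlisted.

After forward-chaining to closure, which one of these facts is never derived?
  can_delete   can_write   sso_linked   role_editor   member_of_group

Round 1 fires (3), (4), (8), (10), giving role_editor, audit_required, can_publish, sso_linked.
Round 2 fires (5), giving can_write.
Round 3 fires (1), (9), giving mfa_enrolled, restricted_mode.
Round 4 fires (2), giving can_delete.
Derived: role_editor (round 1), can_delete (round 4), sso_linked (round 1), can_write (round 2). member_of_group never appears in any round.

member_of_group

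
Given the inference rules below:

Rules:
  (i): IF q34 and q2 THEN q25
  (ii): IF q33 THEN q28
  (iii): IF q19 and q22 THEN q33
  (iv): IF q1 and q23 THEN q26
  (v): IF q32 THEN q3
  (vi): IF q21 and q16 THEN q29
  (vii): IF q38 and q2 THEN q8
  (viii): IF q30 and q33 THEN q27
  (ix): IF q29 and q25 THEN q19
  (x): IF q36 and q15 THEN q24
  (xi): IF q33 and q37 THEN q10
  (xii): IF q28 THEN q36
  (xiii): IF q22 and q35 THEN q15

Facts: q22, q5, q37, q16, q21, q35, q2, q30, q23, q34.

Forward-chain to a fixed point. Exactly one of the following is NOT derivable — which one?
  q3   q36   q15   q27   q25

Round 1 fires (i), (vi), (xiii), giving q25, q29, q15.
Round 2 fires (ix), giving q19.
Round 3 fires (iii), giving q33.
Round 4 fires (ii), (viii), (xi), giving q28, q27, q10.
Round 5 fires (xii), giving q36.
Round 6 fires (x), giving q24.
Derived: q27 (round 4), q15 (round 1), q25 (round 1), q36 (round 5). q3 never appears in any round.

q3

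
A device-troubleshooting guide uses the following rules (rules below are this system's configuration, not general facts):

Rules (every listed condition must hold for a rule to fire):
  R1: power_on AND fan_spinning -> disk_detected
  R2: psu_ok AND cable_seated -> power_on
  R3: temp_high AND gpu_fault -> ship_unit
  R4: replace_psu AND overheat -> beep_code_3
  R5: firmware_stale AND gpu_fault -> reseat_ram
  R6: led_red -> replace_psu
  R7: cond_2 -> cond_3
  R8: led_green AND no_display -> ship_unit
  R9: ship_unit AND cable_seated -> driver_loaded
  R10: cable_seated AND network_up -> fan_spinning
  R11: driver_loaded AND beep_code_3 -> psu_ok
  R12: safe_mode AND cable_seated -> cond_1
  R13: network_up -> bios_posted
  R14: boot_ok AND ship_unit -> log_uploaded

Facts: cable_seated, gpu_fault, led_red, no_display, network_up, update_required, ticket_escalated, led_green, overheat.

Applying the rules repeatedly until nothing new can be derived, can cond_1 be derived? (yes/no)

no

Round 1: R6 [led_red -> replace_psu]; R8 [led_green AND no_display -> ship_unit]; R10 [cable_seated AND network_up -> fan_spinning]; R13 [network_up -> bios_posted]. New: replace_psu, ship_unit, fan_spinning, bios_posted.
Round 2: R4 [replace_psu AND overheat -> beep_code_3]; R9 [ship_unit AND cable_seated -> driver_loaded]. New: beep_code_3, driver_loaded.
Round 3: R11 [driver_loaded AND beep_code_3 -> psu_ok]. New: psu_ok.
Round 4: R2 [psu_ok AND cable_seated -> power_on]. New: power_on.
Round 5: R1 [power_on AND fan_spinning -> disk_detected]. New: disk_detected.
Fixed point reached. cond_1 is concluded only by R12; R12 needs safe_mode (never derived).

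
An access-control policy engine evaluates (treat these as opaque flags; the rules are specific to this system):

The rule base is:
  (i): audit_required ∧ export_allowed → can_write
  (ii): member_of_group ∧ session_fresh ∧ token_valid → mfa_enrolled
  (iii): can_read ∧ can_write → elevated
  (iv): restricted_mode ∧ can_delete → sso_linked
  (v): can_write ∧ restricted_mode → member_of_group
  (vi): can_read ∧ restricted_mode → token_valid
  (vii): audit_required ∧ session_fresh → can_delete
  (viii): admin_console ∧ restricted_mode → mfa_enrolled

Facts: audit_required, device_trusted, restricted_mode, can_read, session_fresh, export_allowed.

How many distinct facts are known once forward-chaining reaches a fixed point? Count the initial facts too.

13

[1] (i) [audit_required ∧ export_allowed → can_write]; (vi) [can_read ∧ restricted_mode → token_valid]; (vii) [audit_required ∧ session_fresh → can_delete]. ⇒ new: can_write, token_valid, can_delete.
[2] (iii) [can_read ∧ can_write → elevated]; (iv) [restricted_mode ∧ can_delete → sso_linked]; (v) [can_write ∧ restricted_mode → member_of_group]. ⇒ new: elevated, sso_linked, member_of_group.
[3] (ii) [member_of_group ∧ session_fresh ∧ token_valid → mfa_enrolled]. ⇒ new: mfa_enrolled.
Closure: {audit_required, can_delete, can_read, can_write, device_trusted, elevated, export_allowed, member_of_group, mfa_enrolled, restricted_mode, session_fresh, sso_linked, token_valid} — 13 facts.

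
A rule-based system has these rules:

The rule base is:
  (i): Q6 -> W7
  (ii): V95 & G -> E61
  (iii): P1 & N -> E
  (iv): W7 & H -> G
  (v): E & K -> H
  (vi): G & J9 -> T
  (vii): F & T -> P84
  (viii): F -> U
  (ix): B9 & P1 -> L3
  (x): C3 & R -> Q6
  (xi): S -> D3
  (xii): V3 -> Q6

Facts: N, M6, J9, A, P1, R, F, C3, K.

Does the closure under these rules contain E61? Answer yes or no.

no

Round 1 — (iii), (viii), (x), derive E, U, Q6.
Round 2 — (i), (v), derive W7, H.
Round 3 — (iv), derive G.
Round 4 — (vi), derive T.
Round 5 — (vii), derive P84.
Fixed point reached. E61 is concluded only by (ii); (ii) needs V95 (never derived).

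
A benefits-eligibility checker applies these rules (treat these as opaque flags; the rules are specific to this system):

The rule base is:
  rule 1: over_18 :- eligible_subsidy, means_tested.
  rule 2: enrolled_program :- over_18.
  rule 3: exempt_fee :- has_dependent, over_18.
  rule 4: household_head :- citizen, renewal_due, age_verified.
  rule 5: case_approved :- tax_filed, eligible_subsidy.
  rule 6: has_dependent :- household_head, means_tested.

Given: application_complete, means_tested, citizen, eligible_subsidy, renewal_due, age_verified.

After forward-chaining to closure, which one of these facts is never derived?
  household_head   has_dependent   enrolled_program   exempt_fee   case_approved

case_approved

Round 1 — rule 1, rule 4, derive over_18, household_head.
Round 2 — rule 2, rule 6, derive enrolled_program, has_dependent.
Round 3 — rule 3, derive exempt_fee.
Derived: exempt_fee (round 3), enrolled_program (round 2), has_dependent (round 2), household_head (round 1). case_approved never appears in any round.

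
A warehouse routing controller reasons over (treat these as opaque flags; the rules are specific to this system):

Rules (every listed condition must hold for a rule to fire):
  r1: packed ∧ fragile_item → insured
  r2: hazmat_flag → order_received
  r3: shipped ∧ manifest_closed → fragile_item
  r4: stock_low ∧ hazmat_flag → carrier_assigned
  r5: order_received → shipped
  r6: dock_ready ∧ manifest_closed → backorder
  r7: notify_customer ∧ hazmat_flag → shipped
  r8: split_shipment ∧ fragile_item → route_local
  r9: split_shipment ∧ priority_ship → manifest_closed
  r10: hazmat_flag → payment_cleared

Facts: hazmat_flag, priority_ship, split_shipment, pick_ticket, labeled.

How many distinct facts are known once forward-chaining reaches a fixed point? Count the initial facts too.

11

[1] r2 [hazmat_flag → order_received]; r9 [split_shipment ∧ priority_ship → manifest_closed]; r10 [hazmat_flag → payment_cleared]. ⇒ new: order_received, manifest_closed, payment_cleared.
[2] r5 [order_received → shipped]. ⇒ new: shipped.
[3] r3 [shipped ∧ manifest_closed → fragile_item]. ⇒ new: fragile_item.
[4] r8 [split_shipment ∧ fragile_item → route_local]. ⇒ new: route_local.
Closure: {fragile_item, hazmat_flag, labeled, manifest_closed, order_received, payment_cleared, pick_ticket, priority_ship, route_local, shipped, split_shipment} — 11 facts.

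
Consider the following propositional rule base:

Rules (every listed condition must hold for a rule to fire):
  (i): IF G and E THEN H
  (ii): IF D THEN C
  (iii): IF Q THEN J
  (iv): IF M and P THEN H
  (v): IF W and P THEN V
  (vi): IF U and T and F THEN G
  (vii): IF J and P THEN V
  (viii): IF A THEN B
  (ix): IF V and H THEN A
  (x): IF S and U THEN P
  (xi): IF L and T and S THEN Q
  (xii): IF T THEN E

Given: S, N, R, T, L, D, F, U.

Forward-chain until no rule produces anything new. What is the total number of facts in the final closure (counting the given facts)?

18

Round 1: (ii) [IF D THEN C]; (vi) [IF U and T and F THEN G]; (x) [IF S and U THEN P]; (xi) [IF L and T and S THEN Q]; (xii) [IF T THEN E]. Adds C, G, P, Q, E.
Round 2: (i) [IF G and E THEN H]; (iii) [IF Q THEN J]. Adds H, J.
Round 3: (vii) [IF J and P THEN V]. Adds V.
Round 4: (ix) [IF V and H THEN A]. Adds A.
Round 5: (viii) [IF A THEN B]. Adds B.
Closure: {A, B, C, D, E, F, G, H, J, L, N, P, Q, R, S, T, U, V} — 18 facts.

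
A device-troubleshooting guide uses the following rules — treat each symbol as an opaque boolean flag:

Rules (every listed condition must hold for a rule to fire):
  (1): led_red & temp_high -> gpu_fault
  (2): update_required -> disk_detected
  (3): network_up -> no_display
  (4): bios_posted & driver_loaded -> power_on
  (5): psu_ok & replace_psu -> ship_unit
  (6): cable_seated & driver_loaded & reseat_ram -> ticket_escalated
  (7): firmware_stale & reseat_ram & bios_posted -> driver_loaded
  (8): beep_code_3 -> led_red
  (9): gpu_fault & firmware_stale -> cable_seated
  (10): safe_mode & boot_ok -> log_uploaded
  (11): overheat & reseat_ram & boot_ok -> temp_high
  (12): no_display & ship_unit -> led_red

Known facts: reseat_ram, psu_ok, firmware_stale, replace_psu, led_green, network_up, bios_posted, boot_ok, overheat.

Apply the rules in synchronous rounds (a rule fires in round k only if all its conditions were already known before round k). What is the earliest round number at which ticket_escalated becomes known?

5

[1] (3) [network_up -> no_display]; (5) [psu_ok & replace_psu -> ship_unit]; (7) [firmware_stale & reseat_ram & bios_posted -> driver_loaded]; (11) [overheat & reseat_ram & boot_ok -> temp_high]. ⇒ new: no_display, ship_unit, driver_loaded, temp_high.
[2] (4) [bios_posted & driver_loaded -> power_on]; (12) [no_display & ship_unit -> led_red]. ⇒ new: power_on, led_red.
[3] (1) [led_red & temp_high -> gpu_fault]. ⇒ new: gpu_fault.
[4] (9) [gpu_fault & firmware_stale -> cable_seated]. ⇒ new: cable_seated.
[5] (6) [cable_seated & driver_loaded & reseat_ram -> ticket_escalated]. ⇒ new: ticket_escalated.
ticket_escalated first appears in round 5.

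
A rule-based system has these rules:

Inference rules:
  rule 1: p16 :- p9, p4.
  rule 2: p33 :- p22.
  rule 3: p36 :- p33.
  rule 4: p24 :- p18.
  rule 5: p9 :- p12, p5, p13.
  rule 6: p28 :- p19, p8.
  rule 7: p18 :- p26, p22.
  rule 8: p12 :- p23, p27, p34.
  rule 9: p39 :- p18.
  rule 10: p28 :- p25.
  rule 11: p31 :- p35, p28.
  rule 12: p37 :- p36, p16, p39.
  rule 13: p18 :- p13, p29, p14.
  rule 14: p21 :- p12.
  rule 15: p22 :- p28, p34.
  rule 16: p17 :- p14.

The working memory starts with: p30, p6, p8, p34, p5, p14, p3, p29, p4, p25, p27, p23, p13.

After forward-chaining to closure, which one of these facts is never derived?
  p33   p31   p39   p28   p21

p31

Round 1: rule 8 [p12 :- p23, p27, p34.]; rule 10 [p28 :- p25.]; rule 13 [p18 :- p13, p29, p14.]; rule 16 [p17 :- p14.]. Adds p12, p28, p18, p17.
Round 2: rule 4 [p24 :- p18.]; rule 5 [p9 :- p12, p5, p13.]; rule 9 [p39 :- p18.]; rule 14 [p21 :- p12.]; rule 15 [p22 :- p28, p34.]. Adds p24, p9, p39, p21, p22.
Round 3: rule 1 [p16 :- p9, p4.]; rule 2 [p33 :- p22.]. Adds p16, p33.
Round 4: rule 3 [p36 :- p33.]. Adds p36.
Round 5: rule 12 [p37 :- p36, p16, p39.]. Adds p37.
Derived: p33 (round 3), p21 (round 2), p39 (round 2), p28 (round 1). p31 never appears in any round.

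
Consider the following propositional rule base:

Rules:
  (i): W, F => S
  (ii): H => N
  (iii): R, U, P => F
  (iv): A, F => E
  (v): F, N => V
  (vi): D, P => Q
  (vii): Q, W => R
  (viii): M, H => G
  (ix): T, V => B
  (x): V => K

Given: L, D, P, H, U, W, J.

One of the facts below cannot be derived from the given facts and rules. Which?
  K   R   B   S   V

[1] (ii) [H => N]; (vi) [D, P => Q]. ⇒ new: N, Q.
[2] (vii) [Q, W => R]. ⇒ new: R.
[3] (iii) [R, U, P => F]. ⇒ new: F.
[4] (i) [W, F => S]; (v) [F, N => V]. ⇒ new: S, V.
[5] (x) [V => K]. ⇒ new: K.
Derived: V (round 4), K (round 5), S (round 4), R (round 2). B never appears in any round.

B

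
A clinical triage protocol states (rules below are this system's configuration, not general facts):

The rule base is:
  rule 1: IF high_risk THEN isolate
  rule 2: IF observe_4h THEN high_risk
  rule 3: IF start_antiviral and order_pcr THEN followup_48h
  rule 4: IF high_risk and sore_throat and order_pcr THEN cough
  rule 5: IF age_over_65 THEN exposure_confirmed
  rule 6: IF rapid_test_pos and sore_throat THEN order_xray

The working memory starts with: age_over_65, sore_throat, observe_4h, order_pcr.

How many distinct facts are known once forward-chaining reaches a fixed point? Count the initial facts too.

Round 1 — rule 2, rule 5, derive high_risk, exposure_confirmed.
Round 2 — rule 1, rule 4, derive isolate, cough.
Closure: {age_over_65, cough, exposure_confirmed, high_risk, isolate, observe_4h, order_pcr, sore_throat} — 8 facts.

8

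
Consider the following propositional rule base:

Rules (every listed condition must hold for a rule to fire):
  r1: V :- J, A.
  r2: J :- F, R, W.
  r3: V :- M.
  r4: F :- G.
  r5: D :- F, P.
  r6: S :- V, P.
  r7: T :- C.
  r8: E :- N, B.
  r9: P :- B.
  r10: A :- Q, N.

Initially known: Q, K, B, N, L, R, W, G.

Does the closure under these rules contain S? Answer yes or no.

Round 1 — r4, r8, r9, r10, derive F, E, P, A.
Round 2 — r2, r5, derive J, D.
Round 3 — r1, derive V.
Round 4 — r6, derive S.
S appears in round 4, so it is derivable.

yes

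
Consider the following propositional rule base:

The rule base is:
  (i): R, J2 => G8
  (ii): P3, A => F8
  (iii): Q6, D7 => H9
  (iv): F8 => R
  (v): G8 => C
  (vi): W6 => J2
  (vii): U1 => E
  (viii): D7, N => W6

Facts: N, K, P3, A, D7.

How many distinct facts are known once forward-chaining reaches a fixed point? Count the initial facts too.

11

Round 1: (ii) [P3, A => F8]; (viii) [D7, N => W6]. Adds F8, W6.
Round 2: (iv) [F8 => R]; (vi) [W6 => J2]. Adds R, J2.
Round 3: (i) [R, J2 => G8]. Adds G8.
Round 4: (v) [G8 => C]. Adds C.
Closure: {A, C, D7, F8, G8, J2, K, N, P3, R, W6} — 11 facts.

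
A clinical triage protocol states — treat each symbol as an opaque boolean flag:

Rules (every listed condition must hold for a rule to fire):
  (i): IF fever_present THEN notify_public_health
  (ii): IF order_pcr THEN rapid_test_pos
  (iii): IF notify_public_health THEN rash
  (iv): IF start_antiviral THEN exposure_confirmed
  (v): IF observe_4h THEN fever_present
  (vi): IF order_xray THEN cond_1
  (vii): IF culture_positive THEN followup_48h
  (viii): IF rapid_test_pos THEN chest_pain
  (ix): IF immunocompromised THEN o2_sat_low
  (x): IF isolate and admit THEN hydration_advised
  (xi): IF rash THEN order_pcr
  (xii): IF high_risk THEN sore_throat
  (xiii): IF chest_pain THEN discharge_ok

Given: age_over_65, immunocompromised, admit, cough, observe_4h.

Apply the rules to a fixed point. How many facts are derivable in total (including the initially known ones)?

Round 1 fires (v), (ix), giving fever_present, o2_sat_low.
Round 2 fires (i), giving notify_public_health.
Round 3 fires (iii), giving rash.
Round 4 fires (xi), giving order_pcr.
Round 5 fires (ii), giving rapid_test_pos.
Round 6 fires (viii), giving chest_pain.
Round 7 fires (xiii), giving discharge_ok.
Closure: {admit, age_over_65, chest_pain, cough, discharge_ok, fever_present, immunocompromised, notify_public_health, o2_sat_low, observe_4h, order_pcr, rapid_test_pos, rash} — 13 facts.

13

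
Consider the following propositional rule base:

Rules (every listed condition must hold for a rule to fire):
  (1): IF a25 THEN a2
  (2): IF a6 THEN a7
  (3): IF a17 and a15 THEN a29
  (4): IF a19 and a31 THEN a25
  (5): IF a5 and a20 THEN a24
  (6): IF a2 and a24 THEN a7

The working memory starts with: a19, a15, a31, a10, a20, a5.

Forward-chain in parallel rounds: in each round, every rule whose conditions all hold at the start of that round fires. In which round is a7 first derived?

Round 1 fires (4), (5), giving a25, a24.
Round 2 fires (1), giving a2.
Round 3 fires (6), giving a7.
a7 first appears in round 3.

3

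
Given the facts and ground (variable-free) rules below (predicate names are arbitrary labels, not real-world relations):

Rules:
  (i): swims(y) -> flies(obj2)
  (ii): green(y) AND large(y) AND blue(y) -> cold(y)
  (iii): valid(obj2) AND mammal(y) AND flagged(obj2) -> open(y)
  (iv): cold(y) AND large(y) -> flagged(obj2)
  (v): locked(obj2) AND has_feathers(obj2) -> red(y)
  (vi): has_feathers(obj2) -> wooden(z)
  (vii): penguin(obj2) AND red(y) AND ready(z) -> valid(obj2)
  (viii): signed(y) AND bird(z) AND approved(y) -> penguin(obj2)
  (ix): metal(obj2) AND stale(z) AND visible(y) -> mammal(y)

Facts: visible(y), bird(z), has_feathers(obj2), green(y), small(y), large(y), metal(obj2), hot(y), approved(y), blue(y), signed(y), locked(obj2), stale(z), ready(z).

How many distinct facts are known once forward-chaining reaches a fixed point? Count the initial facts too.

Round 1: (ii) [green(y) AND large(y) AND blue(y) -> cold(y)]; (v) [locked(obj2) AND has_feathers(obj2) -> red(y)]; (vi) [has_feathers(obj2) -> wooden(z)]; (viii) [signed(y) AND bird(z) AND approved(y) -> penguin(obj2)]; (ix) [metal(obj2) AND stale(z) AND visible(y) -> mammal(y)]. New: cold(y), red(y), wooden(z), penguin(obj2), mammal(y).
Round 2: (iv) [cold(y) AND large(y) -> flagged(obj2)]; (vii) [penguin(obj2) AND red(y) AND ready(z) -> valid(obj2)]. New: flagged(obj2), valid(obj2).
Round 3: (iii) [valid(obj2) AND mammal(y) AND flagged(obj2) -> open(y)]. New: open(y).
Closure: {approved(y), bird(z), blue(y), cold(y), flagged(obj2), green(y), has_feathers(obj2), hot(y), large(y), locked(obj2), mammal(y), metal(obj2), open(y), penguin(obj2), ready(z), red(y), signed(y), small(y), stale(z), valid(obj2), visible(y), wooden(z)} — 22 facts.

22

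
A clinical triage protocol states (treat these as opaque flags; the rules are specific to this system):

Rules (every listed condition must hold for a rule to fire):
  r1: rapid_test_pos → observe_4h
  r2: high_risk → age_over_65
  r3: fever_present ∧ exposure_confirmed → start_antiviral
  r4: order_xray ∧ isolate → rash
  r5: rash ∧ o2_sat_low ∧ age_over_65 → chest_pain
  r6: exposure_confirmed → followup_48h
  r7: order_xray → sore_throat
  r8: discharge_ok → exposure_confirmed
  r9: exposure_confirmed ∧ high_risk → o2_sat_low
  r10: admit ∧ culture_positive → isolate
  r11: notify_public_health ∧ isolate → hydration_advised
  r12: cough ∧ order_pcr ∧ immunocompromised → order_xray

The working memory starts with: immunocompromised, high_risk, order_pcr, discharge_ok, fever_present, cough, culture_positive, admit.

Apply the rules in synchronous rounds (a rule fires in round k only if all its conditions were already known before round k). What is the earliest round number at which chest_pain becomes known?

3

[1] r2 [high_risk → age_over_65]; r8 [discharge_ok → exposure_confirmed]; r10 [admit ∧ culture_positive → isolate]; r12 [cough ∧ order_pcr ∧ immunocompromised → order_xray]. ⇒ new: age_over_65, exposure_confirmed, isolate, order_xray.
[2] r3 [fever_present ∧ exposure_confirmed → start_antiviral]; r4 [order_xray ∧ isolate → rash]; r6 [exposure_confirmed → followup_48h]; r7 [order_xray → sore_throat]; r9 [exposure_confirmed ∧ high_risk → o2_sat_low]. ⇒ new: start_antiviral, rash, followup_48h, sore_throat, o2_sat_low.
[3] r5 [rash ∧ o2_sat_low ∧ age_over_65 → chest_pain]. ⇒ new: chest_pain.
chest_pain first appears in round 3.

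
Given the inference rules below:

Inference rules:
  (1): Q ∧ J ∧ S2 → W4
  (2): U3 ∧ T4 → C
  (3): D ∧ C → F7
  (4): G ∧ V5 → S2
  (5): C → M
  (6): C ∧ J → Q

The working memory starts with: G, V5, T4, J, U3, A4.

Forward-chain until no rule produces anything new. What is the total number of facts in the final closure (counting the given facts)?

11

Round 1: (2) [U3 ∧ T4 → C]; (4) [G ∧ V5 → S2]. New: C, S2.
Round 2: (5) [C → M]; (6) [C ∧ J → Q]. New: M, Q.
Round 3: (1) [Q ∧ J ∧ S2 → W4]. New: W4.
Closure: {A4, C, G, J, M, Q, S2, T4, U3, V5, W4} — 11 facts.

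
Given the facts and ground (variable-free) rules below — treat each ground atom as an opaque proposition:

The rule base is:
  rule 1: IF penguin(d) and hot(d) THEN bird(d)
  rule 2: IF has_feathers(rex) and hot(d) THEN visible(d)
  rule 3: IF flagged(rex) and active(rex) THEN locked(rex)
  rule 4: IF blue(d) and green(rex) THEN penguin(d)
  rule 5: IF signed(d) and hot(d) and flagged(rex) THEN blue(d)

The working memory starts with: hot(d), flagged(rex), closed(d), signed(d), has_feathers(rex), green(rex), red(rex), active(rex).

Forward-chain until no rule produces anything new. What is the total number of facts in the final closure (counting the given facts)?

13

Round 1 fires rule 2, rule 3, rule 5, giving visible(d), locked(rex), blue(d).
Round 2 fires rule 4, giving penguin(d).
Round 3 fires rule 1, giving bird(d).
Closure: {active(rex), bird(d), blue(d), closed(d), flagged(rex), green(rex), has_feathers(rex), hot(d), locked(rex), penguin(d), red(rex), signed(d), visible(d)} — 13 facts.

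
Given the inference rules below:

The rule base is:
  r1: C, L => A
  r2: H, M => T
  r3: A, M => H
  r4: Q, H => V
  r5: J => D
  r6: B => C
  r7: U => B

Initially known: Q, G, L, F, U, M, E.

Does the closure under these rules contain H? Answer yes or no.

Round 1 — r7, derive B.
Round 2 — r6, derive C.
Round 3 — r1, derive A.
Round 4 — r3, derive H.
Round 5 — r2, r4, derive T, V.
H appears in round 4, so it is derivable.

yes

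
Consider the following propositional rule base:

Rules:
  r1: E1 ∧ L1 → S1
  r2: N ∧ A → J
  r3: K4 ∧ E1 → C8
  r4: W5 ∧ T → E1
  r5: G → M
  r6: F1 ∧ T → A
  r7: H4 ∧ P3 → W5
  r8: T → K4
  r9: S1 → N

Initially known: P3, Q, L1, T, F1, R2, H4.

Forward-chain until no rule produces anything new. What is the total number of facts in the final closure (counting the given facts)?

15

[1] r6 [F1 ∧ T → A]; r7 [H4 ∧ P3 → W5]; r8 [T → K4]. ⇒ new: A, W5, K4.
[2] r4 [W5 ∧ T → E1]. ⇒ new: E1.
[3] r1 [E1 ∧ L1 → S1]; r3 [K4 ∧ E1 → C8]. ⇒ new: S1, C8.
[4] r9 [S1 → N]. ⇒ new: N.
[5] r2 [N ∧ A → J]. ⇒ new: J.
Closure: {A, C8, E1, F1, H4, J, K4, L1, N, P3, Q, R2, S1, T, W5} — 15 facts.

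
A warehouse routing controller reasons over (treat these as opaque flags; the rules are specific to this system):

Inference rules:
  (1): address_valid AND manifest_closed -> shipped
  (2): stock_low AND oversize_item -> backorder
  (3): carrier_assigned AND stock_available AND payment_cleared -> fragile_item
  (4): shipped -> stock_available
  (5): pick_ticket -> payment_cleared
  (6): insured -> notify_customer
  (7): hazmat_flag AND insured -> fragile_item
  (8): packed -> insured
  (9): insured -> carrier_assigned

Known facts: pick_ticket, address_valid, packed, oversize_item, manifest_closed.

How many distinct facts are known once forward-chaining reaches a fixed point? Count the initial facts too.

Round 1 fires (1), (5), (8), giving shipped, payment_cleared, insured.
Round 2 fires (4), (6), (9), giving stock_available, notify_customer, carrier_assigned.
Round 3 fires (3), giving fragile_item.
Closure: {address_valid, carrier_assigned, fragile_item, insured, manifest_closed, notify_customer, oversize_item, packed, payment_cleared, pick_ticket, shipped, stock_available} — 12 facts.

12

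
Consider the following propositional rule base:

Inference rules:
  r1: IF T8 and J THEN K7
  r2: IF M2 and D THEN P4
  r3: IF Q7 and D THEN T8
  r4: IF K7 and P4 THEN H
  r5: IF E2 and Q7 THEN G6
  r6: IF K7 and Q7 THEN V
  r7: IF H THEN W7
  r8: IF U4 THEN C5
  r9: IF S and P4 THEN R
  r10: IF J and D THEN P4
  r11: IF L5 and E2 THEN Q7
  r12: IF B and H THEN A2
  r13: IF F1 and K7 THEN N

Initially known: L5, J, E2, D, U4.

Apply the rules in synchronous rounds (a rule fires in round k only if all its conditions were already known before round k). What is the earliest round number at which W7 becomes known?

5

Round 1: r8 [IF U4 THEN C5]; r10 [IF J and D THEN P4]; r11 [IF L5 and E2 THEN Q7]. New: C5, P4, Q7.
Round 2: r3 [IF Q7 and D THEN T8]; r5 [IF E2 and Q7 THEN G6]. New: T8, G6.
Round 3: r1 [IF T8 and J THEN K7]. New: K7.
Round 4: r4 [IF K7 and P4 THEN H]; r6 [IF K7 and Q7 THEN V]. New: H, V.
Round 5: r7 [IF H THEN W7]. New: W7.
W7 first appears in round 5.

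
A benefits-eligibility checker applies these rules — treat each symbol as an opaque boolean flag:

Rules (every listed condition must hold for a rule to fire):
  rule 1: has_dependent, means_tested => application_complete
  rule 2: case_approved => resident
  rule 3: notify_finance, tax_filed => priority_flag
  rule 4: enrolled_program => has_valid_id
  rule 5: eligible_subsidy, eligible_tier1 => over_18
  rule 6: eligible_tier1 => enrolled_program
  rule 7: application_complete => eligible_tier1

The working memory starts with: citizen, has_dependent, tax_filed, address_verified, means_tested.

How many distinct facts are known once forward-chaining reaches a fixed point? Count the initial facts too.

Round 1: rule 1 [has_dependent, means_tested => application_complete]. New: application_complete.
Round 2: rule 7 [application_complete => eligible_tier1]. New: eligible_tier1.
Round 3: rule 6 [eligible_tier1 => enrolled_program]. New: enrolled_program.
Round 4: rule 4 [enrolled_program => has_valid_id]. New: has_valid_id.
Closure: {address_verified, application_complete, citizen, eligible_tier1, enrolled_program, has_dependent, has_valid_id, means_tested, tax_filed} — 9 facts.

9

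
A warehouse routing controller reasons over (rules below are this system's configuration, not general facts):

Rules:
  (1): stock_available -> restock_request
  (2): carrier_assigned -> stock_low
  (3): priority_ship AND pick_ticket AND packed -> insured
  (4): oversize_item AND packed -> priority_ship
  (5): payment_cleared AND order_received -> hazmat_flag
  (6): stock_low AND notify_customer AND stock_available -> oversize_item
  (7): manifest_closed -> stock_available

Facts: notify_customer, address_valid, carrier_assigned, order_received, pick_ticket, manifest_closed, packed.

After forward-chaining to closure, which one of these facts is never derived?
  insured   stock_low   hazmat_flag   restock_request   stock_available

hazmat_flag

Round 1: (2) [carrier_assigned -> stock_low]; (7) [manifest_closed -> stock_available]. Adds stock_low, stock_available.
Round 2: (1) [stock_available -> restock_request]; (6) [stock_low AND notify_customer AND stock_available -> oversize_item]. Adds restock_request, oversize_item.
Round 3: (4) [oversize_item AND packed -> priority_ship]. Adds priority_ship.
Round 4: (3) [priority_ship AND pick_ticket AND packed -> insured]. Adds insured.
Derived: restock_request (round 2), stock_available (round 1), insured (round 4), stock_low (round 1). hazmat_flag never appears in any round.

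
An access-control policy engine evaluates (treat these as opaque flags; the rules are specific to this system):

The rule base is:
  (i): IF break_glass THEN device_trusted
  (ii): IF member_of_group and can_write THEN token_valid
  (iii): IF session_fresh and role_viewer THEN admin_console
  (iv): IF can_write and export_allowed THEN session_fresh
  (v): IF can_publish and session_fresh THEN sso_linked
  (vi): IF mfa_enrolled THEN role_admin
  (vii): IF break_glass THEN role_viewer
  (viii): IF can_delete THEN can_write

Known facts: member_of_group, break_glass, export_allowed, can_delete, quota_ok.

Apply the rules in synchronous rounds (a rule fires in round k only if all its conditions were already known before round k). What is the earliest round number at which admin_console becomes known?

3

[1] (i) [IF break_glass THEN device_trusted]; (vii) [IF break_glass THEN role_viewer]; (viii) [IF can_delete THEN can_write]. ⇒ new: device_trusted, role_viewer, can_write.
[2] (ii) [IF member_of_group and can_write THEN token_valid]; (iv) [IF can_write and export_allowed THEN session_fresh]. ⇒ new: token_valid, session_fresh.
[3] (iii) [IF session_fresh and role_viewer THEN admin_console]. ⇒ new: admin_console.
admin_console first appears in round 3.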